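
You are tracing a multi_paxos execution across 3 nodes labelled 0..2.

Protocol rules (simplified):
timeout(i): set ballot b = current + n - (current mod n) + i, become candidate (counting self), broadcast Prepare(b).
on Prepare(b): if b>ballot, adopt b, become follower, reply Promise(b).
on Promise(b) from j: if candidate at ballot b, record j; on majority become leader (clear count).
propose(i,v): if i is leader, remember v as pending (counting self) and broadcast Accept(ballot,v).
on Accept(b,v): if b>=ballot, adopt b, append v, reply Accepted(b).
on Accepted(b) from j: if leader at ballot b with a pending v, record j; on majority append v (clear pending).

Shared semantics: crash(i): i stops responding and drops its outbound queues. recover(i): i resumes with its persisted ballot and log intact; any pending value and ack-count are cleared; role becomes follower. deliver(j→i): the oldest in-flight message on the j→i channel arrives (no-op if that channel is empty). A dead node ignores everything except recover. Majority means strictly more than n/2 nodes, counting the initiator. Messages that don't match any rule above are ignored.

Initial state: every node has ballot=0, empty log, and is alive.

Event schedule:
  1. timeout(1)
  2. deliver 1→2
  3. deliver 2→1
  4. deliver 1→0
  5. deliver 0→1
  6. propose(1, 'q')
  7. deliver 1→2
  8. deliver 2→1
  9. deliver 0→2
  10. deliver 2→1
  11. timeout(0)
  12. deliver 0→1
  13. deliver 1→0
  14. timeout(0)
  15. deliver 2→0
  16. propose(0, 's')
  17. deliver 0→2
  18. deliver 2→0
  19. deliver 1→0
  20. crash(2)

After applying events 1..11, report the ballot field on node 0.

6

step 1 timeout(1): 1={cand,b=4,log=-}
step 2 deliver 1→2: 2={foll,b=4,log=-}
step 3 deliver 2→1: 1={lead,b=4,log=-}
step 4 deliver 1→0: 0={foll,b=4,log=-}
step 5 deliver 0→1: —
step 6 propose(1,'q'): —
step 7 deliver 1→2: 2={foll,b=4,log=q}
step 8 deliver 2→1: 1={lead,b=4,log=q}
step 9 deliver 0→2: —
step 10 deliver 2→1: —
step 11 timeout(0): 0={cand,b=6,log=-}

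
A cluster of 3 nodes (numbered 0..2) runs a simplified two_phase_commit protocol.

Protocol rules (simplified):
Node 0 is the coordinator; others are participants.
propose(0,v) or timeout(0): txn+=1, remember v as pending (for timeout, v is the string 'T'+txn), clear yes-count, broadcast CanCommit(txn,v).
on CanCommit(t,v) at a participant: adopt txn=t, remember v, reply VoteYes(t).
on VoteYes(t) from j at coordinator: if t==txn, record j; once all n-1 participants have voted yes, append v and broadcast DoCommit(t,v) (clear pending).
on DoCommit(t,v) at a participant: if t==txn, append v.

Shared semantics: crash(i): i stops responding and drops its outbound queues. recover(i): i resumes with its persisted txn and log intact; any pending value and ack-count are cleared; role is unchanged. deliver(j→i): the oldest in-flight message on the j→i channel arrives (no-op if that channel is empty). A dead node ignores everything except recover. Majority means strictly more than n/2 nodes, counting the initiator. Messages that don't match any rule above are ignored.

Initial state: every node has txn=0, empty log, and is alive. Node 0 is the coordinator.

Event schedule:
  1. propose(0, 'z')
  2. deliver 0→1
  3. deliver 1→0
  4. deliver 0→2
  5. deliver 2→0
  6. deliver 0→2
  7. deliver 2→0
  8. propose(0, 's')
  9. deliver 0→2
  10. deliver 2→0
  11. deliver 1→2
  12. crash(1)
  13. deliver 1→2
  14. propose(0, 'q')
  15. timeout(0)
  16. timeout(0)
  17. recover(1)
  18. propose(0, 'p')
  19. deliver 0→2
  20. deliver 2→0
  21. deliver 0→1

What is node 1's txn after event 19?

1

[1] propose(0,'z') → N0(coor t1 [-])
[2] deliver 0→1 → N1(part t1 [-])
[3] deliver 1→0 → ∅
[4] deliver 0→2 → N2(part t1 [-])
[5] deliver 2→0 → N0(coor t1 [z])
[6] deliver 0→2 → N2(part t1 [z])
[7] deliver 2→0 → ∅
[8] propose(0,'s') → N0(coor t2 [z])
[9] deliver 0→2 → N2(part t2 [z])
[10] deliver 2→0 → ∅
[11] deliver 1→2 → ∅
[12] crash(1) → N1(✗part t1 [-])
[13] deliver 1→2 → ∅
[14] propose(0,'q') → N0(coor t3 [z])
[15] timeout(0) → N0(coor t4 [z])
[16] timeout(0) → N0(coor t5 [z])
[17] recover(1) → N1(part t1 [-])
[18] propose(0,'p') → N0(coor t6 [z])
[19] deliver 0→2 → N2(part t3 [z])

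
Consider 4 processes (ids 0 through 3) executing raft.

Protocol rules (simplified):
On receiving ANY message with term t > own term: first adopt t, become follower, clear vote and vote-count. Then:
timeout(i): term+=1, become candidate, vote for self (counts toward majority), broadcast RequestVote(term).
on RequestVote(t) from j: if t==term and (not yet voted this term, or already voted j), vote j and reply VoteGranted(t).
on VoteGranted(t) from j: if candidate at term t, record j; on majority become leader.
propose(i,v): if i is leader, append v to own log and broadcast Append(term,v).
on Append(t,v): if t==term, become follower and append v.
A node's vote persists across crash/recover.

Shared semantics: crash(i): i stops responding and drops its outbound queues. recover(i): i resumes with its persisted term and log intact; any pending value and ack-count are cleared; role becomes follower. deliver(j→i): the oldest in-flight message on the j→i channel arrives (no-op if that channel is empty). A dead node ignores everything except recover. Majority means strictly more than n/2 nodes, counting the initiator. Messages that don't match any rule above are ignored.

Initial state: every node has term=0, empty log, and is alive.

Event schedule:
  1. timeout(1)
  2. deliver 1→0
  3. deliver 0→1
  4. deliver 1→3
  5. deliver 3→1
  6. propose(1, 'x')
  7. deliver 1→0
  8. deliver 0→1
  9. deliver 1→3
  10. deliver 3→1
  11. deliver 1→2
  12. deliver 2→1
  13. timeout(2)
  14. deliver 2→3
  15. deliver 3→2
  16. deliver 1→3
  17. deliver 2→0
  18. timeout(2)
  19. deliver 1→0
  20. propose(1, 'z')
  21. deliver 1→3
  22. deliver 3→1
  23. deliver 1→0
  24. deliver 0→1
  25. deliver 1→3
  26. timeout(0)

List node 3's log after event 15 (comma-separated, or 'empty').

1. timeout(1):  <1:cand t1 ->
2. deliver 1→0:  <0:foll t1 ->
3. deliver 0→1:  nop
4. deliver 1→3:  <3:foll t1 ->
5. deliver 3→1:  <1:lead t1 ->
6. propose(1,'x'):  <1:lead t1 x>
7. deliver 1→0:  <0:foll t1 x>
8. deliver 0→1:  nop
9. deliver 1→3:  <3:foll t1 x>
10. deliver 3→1:  nop
11. deliver 1→2:  <2:foll t1 ->
12. deliver 2→1:  nop
13. timeout(2):  <2:cand t2 ->
14. deliver 2→3:  <3:foll t2 x>
15. deliver 3→2:  nop

x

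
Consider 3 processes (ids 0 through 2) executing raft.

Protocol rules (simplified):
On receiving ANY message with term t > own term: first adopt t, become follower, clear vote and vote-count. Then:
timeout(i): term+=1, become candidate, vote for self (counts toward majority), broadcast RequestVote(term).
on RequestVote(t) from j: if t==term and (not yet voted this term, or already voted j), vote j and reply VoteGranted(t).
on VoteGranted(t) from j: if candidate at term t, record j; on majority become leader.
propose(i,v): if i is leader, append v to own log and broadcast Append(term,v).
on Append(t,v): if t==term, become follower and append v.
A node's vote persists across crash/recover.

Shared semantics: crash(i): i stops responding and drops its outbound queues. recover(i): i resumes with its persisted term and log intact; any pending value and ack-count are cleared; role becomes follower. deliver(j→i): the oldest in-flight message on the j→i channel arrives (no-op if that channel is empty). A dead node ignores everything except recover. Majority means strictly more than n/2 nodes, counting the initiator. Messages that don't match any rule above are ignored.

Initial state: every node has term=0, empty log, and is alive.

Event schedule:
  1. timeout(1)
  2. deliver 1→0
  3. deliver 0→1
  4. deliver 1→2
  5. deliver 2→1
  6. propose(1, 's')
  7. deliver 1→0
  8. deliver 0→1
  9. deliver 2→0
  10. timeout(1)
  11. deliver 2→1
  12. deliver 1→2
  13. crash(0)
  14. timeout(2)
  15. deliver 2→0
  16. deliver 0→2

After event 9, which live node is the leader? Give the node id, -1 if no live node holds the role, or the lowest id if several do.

1. timeout(1):  <1:cand t1 ->
2. deliver 1→0:  <0:foll t1 ->
3. deliver 0→1:  <1:lead t1 ->
4. deliver 1→2:  <2:foll t1 ->
5. deliver 2→1:  nop
6. propose(1,'s'):  <1:lead t1 s>
7. deliver 1→0:  <0:foll t1 s>
8. deliver 0→1:  nop
9. deliver 2→0:  nop

1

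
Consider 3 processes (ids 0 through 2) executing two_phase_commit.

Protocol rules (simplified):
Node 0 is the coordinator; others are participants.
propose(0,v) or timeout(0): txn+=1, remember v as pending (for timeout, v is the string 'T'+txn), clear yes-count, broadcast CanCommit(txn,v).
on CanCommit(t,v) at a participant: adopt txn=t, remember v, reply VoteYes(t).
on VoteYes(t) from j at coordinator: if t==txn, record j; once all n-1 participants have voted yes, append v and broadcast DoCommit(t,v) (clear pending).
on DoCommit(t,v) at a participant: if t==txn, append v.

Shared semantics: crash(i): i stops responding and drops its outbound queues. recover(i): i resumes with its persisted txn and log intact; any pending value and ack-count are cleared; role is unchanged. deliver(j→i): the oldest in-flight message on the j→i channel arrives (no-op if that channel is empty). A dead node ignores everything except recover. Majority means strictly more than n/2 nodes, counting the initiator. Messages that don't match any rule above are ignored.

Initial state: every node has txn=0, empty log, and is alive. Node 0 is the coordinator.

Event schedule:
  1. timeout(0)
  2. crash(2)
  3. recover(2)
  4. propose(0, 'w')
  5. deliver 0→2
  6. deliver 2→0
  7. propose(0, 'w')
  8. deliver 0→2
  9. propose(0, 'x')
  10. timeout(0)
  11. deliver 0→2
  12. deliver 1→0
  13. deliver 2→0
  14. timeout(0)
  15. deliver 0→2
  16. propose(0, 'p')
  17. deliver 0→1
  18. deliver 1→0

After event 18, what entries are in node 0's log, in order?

empty

1. timeout(0):  <0:coor t1 ->
2. crash(2):  <2:✗part t0 ->
3. recover(2):  <2:part t0 ->
4. propose(0,'w'):  <0:coor t2 ->
5. deliver 0→2:  <2:part t1 ->
6. deliver 2→0:  nop
7. propose(0,'w'):  <0:coor t3 ->
8. deliver 0→2:  <2:part t2 ->
9. propose(0,'x'):  <0:coor t4 ->
10. timeout(0):  <0:coor t5 ->
11. deliver 0→2:  <2:part t3 ->
12. deliver 1→0:  nop
13. deliver 2→0:  nop
14. timeout(0):  <0:coor t6 ->
15. deliver 0→2:  <2:part t4 ->
16. propose(0,'p'):  <0:coor t7 ->
17. deliver 0→1:  <1:part t1 ->
18. deliver 1→0:  nop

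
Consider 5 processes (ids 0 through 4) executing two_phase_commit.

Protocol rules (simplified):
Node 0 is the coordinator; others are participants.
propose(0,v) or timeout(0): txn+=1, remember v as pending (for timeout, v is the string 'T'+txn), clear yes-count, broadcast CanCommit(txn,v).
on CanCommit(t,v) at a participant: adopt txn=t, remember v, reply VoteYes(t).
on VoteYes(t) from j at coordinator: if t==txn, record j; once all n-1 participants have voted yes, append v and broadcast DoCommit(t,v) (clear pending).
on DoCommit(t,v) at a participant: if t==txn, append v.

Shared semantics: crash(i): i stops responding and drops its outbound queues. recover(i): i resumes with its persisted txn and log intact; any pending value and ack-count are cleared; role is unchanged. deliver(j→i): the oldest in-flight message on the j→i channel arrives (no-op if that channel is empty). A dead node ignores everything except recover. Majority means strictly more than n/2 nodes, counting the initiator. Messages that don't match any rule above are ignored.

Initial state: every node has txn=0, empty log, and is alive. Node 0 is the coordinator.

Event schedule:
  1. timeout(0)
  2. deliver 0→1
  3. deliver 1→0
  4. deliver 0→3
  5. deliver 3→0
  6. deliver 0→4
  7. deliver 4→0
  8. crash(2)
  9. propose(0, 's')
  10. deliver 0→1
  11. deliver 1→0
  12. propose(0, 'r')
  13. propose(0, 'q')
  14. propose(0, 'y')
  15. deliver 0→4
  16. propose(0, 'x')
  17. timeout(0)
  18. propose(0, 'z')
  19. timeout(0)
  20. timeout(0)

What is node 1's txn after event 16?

1. timeout(0):  <0:coor t1 ->
2. deliver 0→1:  <1:part t1 ->
3. deliver 1→0:  nop
4. deliver 0→3:  <3:part t1 ->
5. deliver 3→0:  nop
6. deliver 0→4:  <4:part t1 ->
7. deliver 4→0:  nop
8. crash(2):  <2:✗part t0 ->
9. propose(0,'s'):  <0:coor t2 ->
10. deliver 0→1:  <1:part t2 ->
11. deliver 1→0:  nop
12. propose(0,'r'):  <0:coor t3 ->
13. propose(0,'q'):  <0:coor t4 ->
14. propose(0,'y'):  <0:coor t5 ->
15. deliver 0→4:  <4:part t2 ->
16. propose(0,'x'):  <0:coor t6 ->

2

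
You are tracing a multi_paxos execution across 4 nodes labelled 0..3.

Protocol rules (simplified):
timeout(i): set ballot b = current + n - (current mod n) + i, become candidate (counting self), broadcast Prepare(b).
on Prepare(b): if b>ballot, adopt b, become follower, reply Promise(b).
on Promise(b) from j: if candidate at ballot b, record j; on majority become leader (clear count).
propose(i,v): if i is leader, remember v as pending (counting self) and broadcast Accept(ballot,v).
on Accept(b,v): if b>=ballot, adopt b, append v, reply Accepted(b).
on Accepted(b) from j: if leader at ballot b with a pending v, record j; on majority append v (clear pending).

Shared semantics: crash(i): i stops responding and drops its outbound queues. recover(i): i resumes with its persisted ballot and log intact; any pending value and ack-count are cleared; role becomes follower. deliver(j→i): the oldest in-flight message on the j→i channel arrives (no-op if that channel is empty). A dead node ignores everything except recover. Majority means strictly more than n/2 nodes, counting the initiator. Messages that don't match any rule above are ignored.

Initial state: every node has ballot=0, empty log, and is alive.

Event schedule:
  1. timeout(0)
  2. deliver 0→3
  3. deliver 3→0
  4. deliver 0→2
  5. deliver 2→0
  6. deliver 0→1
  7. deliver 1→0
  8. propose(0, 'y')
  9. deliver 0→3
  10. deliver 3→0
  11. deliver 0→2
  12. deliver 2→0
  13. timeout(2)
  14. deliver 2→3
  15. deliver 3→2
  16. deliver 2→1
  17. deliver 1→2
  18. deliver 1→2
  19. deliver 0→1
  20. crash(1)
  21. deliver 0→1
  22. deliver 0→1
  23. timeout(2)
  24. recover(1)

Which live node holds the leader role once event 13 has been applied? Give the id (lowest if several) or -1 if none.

0

1. timeout(0):  <0:cand b4 ->
2. deliver 0→3:  <3:foll b4 ->
3. deliver 3→0:  nop
4. deliver 0→2:  <2:foll b4 ->
5. deliver 2→0:  <0:lead b4 ->
6. deliver 0→1:  <1:foll b4 ->
7. deliver 1→0:  nop
8. propose(0,'y'):  nop
9. deliver 0→3:  <3:foll b4 y>
10. deliver 3→0:  nop
11. deliver 0→2:  <2:foll b4 y>
12. deliver 2→0:  <0:lead b4 y>
13. timeout(2):  <2:cand b10 y>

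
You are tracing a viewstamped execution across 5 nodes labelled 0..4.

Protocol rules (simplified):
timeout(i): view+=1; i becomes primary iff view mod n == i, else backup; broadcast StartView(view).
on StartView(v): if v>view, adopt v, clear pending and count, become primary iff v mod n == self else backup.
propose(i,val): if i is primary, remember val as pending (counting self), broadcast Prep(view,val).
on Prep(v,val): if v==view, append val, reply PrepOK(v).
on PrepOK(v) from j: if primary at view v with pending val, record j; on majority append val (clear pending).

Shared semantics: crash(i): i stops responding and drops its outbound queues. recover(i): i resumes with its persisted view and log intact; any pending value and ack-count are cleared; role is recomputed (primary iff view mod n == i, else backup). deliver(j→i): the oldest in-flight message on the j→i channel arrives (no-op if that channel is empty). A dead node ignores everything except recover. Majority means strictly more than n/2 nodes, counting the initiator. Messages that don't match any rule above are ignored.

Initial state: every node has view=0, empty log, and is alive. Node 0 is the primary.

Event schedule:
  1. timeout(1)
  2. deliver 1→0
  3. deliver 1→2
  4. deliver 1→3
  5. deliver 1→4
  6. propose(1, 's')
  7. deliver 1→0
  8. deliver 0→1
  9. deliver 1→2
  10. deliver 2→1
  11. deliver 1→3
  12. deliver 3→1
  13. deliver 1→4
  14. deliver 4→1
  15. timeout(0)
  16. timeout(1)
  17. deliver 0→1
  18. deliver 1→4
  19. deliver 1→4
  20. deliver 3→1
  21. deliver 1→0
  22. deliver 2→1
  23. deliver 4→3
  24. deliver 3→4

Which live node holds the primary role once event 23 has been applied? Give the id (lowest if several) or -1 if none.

-1

after 1 — timeout(1): n1:prim/v1/[-]
after 2 — deliver 1→0: n0:back/v1/[-]
after 3 — deliver 1→2: n2:back/v1/[-]
after 4 — deliver 1→3: n3:back/v1/[-]
after 5 — deliver 1→4: n4:back/v1/[-]
after 6 — propose(1,'s'): ·
after 7 — deliver 1→0: n0:back/v1/[s]
after 8 — deliver 0→1: ·
after 9 — deliver 1→2: n2:back/v1/[s]
after 10 — deliver 2→1: n1:prim/v1/[s]
after 11 — deliver 1→3: n3:back/v1/[s]
after 12 — deliver 3→1: ·
after 13 — deliver 1→4: n4:back/v1/[s]
after 14 — deliver 4→1: ·
after 15 — timeout(0): n0:back/v2/[s]
after 16 — timeout(1): n1:back/v2/[s]
after 17 — deliver 0→1: ·
after 18 — deliver 1→4: n4:back/v2/[s]
after 19 — deliver 1→4: ·
after 20 — deliver 3→1: ·
after 21 — deliver 1→0: ·
after 22 — deliver 2→1: ·
after 23 — deliver 4→3: ·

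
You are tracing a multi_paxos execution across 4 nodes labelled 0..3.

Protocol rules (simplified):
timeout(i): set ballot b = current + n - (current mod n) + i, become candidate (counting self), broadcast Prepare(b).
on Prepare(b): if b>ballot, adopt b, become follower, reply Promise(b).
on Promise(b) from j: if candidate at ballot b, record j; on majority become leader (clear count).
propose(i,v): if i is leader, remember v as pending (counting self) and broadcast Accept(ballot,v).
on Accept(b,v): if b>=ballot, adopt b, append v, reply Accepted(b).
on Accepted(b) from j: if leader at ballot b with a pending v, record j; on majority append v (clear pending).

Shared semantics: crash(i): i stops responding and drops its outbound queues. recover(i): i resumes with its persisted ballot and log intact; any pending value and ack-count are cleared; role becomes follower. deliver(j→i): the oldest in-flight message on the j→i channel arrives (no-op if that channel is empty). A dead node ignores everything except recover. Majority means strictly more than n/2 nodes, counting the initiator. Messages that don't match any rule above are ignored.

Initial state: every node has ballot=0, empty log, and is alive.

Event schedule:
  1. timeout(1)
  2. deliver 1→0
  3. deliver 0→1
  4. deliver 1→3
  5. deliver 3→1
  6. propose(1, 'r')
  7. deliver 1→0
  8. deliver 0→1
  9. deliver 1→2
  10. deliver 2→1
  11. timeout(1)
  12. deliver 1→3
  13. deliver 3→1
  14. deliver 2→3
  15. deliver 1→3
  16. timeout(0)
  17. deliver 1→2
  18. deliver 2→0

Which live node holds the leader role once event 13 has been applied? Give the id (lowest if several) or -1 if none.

-1

step 1 timeout(1): 1={cand,b=5,log=-}
step 2 deliver 1→0: 0={foll,b=5,log=-}
step 3 deliver 0→1: —
step 4 deliver 1→3: 3={foll,b=5,log=-}
step 5 deliver 3→1: 1={lead,b=5,log=-}
step 6 propose(1,'r'): —
step 7 deliver 1→0: 0={foll,b=5,log=r}
step 8 deliver 0→1: —
step 9 deliver 1→2: 2={foll,b=5,log=-}
step 10 deliver 2→1: —
step 11 timeout(1): 1={cand,b=9,log=-}
step 12 deliver 1→3: 3={foll,b=5,log=r}
step 13 deliver 3→1: —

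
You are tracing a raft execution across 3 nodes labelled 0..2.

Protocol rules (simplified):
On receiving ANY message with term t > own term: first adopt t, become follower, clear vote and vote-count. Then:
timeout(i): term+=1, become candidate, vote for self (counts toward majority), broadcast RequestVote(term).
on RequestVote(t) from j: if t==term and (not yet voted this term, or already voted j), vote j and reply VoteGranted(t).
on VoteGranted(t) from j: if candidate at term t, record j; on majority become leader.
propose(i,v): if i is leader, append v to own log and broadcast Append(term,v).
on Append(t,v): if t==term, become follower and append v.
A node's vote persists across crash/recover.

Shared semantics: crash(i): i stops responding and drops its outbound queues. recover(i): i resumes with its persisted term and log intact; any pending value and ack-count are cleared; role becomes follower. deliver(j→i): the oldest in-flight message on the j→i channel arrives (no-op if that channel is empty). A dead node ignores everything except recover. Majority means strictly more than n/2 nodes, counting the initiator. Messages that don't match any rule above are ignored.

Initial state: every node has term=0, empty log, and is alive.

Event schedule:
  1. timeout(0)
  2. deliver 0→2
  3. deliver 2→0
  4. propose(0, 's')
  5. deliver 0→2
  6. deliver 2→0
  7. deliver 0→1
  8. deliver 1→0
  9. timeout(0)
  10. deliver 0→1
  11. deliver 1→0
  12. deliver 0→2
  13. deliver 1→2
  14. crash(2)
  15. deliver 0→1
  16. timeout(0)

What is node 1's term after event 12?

1

step 1 timeout(0): 0={cand,t=1,log=-}
step 2 deliver 0→2: 2={foll,t=1,log=-}
step 3 deliver 2→0: 0={lead,t=1,log=-}
step 4 propose(0,'s'): 0={lead,t=1,log=s}
step 5 deliver 0→2: 2={foll,t=1,log=s}
step 6 deliver 2→0: —
step 7 deliver 0→1: 1={foll,t=1,log=-}
step 8 deliver 1→0: —
step 9 timeout(0): 0={cand,t=2,log=s}
step 10 deliver 0→1: 1={foll,t=1,log=s}
step 11 deliver 1→0: —
step 12 deliver 0→2: 2={foll,t=2,log=s}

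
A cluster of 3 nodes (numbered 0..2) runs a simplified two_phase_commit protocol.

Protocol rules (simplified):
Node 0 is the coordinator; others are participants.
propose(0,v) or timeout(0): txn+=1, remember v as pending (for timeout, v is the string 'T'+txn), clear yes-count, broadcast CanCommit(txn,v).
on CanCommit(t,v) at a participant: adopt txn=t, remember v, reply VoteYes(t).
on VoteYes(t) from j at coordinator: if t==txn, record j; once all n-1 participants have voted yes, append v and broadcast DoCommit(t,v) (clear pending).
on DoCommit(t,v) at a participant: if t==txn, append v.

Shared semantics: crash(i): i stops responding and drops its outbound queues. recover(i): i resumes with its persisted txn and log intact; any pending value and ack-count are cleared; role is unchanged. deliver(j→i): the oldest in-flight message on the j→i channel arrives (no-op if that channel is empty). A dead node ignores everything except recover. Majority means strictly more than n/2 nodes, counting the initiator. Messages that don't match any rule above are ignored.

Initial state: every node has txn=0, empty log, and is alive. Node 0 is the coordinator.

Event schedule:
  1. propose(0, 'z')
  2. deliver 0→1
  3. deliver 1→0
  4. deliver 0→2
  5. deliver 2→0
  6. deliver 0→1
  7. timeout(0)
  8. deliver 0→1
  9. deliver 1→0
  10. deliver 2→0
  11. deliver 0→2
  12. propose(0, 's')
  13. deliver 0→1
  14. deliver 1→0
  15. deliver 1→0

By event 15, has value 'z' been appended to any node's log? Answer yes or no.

step 1 propose(0,'z'): 0={coor,t=1,log=-}
step 2 deliver 0→1: 1={part,t=1,log=-}
step 3 deliver 1→0: —
step 4 deliver 0→2: 2={part,t=1,log=-}
step 5 deliver 2→0: 0={coor,t=1,log=z}
step 6 deliver 0→1: 1={part,t=1,log=z}
step 7 timeout(0): 0={coor,t=2,log=z}
step 8 deliver 0→1: 1={part,t=2,log=z}
step 9 deliver 1→0: —
step 10 deliver 2→0: —
step 11 deliver 0→2: 2={part,t=1,log=z}
step 12 propose(0,'s'): 0={coor,t=3,log=z}
step 13 deliver 0→1: 1={part,t=3,log=z}
step 14 deliver 1→0: —
step 15 deliver 1→0: —

yes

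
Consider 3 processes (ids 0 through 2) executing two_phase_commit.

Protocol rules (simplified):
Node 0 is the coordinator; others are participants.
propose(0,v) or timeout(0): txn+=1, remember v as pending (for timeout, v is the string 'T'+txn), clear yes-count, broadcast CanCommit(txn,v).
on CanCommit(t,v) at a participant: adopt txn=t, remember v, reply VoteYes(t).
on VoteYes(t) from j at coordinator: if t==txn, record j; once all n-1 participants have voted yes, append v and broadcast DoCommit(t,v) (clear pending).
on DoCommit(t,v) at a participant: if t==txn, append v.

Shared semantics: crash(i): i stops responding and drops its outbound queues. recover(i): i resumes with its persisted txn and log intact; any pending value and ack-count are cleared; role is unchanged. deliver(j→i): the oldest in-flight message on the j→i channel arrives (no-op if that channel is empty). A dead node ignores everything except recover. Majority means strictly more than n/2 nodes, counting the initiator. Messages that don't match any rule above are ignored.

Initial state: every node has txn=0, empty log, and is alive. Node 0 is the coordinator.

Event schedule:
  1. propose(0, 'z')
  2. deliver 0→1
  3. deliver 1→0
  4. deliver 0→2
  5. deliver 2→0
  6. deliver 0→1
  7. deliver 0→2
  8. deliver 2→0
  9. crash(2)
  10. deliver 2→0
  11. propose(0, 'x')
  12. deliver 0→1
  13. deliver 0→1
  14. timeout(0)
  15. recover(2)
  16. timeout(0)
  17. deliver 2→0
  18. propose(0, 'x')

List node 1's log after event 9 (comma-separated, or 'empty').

step 1 propose(0,'z'): 0={coor,t=1,log=-}
step 2 deliver 0→1: 1={part,t=1,log=-}
step 3 deliver 1→0: —
step 4 deliver 0→2: 2={part,t=1,log=-}
step 5 deliver 2→0: 0={coor,t=1,log=z}
step 6 deliver 0→1: 1={part,t=1,log=z}
step 7 deliver 0→2: 2={part,t=1,log=z}
step 8 deliver 2→0: —
step 9 crash(2): 2={✗part,t=1,log=z}

z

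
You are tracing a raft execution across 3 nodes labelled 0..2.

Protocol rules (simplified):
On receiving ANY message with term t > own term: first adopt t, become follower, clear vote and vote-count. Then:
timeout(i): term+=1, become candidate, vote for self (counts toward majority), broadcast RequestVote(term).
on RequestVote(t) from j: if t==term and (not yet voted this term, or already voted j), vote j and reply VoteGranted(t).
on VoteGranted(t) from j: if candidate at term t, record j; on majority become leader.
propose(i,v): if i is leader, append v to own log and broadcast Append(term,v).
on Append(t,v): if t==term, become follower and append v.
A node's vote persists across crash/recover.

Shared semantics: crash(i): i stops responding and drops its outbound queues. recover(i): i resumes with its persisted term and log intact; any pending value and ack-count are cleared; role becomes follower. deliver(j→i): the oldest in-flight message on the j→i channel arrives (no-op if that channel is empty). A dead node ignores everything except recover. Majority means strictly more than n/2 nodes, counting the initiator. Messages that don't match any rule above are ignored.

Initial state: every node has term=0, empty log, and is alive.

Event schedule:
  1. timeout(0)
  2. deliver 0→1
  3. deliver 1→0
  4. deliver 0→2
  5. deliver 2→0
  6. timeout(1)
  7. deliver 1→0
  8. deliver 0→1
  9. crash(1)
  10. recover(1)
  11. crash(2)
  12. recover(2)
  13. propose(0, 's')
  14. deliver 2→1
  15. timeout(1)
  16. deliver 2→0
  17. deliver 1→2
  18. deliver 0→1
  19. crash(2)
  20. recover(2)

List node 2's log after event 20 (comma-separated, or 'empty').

empty

step 1 timeout(0): 0={cand,t=1,log=-}
step 2 deliver 0→1: 1={foll,t=1,log=-}
step 3 deliver 1→0: 0={lead,t=1,log=-}
step 4 deliver 0→2: 2={foll,t=1,log=-}
step 5 deliver 2→0: —
step 6 timeout(1): 1={cand,t=2,log=-}
step 7 deliver 1→0: 0={foll,t=2,log=-}
step 8 deliver 0→1: 1={lead,t=2,log=-}
step 9 crash(1): 1={✗lead,t=2,log=-}
step 10 recover(1): 1={foll,t=2,log=-}
step 11 crash(2): 2={✗foll,t=1,log=-}
step 12 recover(2): 2={foll,t=1,log=-}
step 13 propose(0,'s'): —
step 14 deliver 2→1: —
step 15 timeout(1): 1={cand,t=3,log=-}
step 16 deliver 2→0: —
step 17 deliver 1→2: 2={foll,t=3,log=-}
step 18 deliver 0→1: —
step 19 crash(2): 2={✗foll,t=3,log=-}
step 20 recover(2): 2={foll,t=3,log=-}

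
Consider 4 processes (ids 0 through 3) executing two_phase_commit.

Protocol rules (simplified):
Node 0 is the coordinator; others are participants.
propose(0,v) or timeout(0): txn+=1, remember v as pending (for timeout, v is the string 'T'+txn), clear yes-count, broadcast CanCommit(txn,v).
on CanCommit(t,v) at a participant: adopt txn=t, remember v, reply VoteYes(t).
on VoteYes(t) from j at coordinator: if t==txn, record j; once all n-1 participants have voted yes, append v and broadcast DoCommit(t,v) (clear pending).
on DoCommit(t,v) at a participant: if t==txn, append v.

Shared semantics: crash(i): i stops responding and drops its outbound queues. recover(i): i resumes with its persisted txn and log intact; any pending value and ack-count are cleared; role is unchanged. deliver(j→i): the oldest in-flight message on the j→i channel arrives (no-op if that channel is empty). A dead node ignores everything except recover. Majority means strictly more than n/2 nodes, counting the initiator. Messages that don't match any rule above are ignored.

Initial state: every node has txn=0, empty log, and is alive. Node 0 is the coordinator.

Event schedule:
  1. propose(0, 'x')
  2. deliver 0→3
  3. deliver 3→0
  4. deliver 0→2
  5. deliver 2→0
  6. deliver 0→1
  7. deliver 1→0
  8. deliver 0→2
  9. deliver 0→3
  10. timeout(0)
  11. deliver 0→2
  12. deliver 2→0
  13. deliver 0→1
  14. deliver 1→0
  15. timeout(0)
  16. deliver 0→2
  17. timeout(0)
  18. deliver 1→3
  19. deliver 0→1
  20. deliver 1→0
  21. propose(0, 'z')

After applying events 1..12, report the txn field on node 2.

2

1. propose(0,'x'):  <0:coor t1 ->
2. deliver 0→3:  <3:part t1 ->
3. deliver 3→0:  nop
4. deliver 0→2:  <2:part t1 ->
5. deliver 2→0:  nop
6. deliver 0→1:  <1:part t1 ->
7. deliver 1→0:  <0:coor t1 x>
8. deliver 0→2:  <2:part t1 x>
9. deliver 0→3:  <3:part t1 x>
10. timeout(0):  <0:coor t2 x>
11. deliver 0→2:  <2:part t2 x>
12. deliver 2→0:  nop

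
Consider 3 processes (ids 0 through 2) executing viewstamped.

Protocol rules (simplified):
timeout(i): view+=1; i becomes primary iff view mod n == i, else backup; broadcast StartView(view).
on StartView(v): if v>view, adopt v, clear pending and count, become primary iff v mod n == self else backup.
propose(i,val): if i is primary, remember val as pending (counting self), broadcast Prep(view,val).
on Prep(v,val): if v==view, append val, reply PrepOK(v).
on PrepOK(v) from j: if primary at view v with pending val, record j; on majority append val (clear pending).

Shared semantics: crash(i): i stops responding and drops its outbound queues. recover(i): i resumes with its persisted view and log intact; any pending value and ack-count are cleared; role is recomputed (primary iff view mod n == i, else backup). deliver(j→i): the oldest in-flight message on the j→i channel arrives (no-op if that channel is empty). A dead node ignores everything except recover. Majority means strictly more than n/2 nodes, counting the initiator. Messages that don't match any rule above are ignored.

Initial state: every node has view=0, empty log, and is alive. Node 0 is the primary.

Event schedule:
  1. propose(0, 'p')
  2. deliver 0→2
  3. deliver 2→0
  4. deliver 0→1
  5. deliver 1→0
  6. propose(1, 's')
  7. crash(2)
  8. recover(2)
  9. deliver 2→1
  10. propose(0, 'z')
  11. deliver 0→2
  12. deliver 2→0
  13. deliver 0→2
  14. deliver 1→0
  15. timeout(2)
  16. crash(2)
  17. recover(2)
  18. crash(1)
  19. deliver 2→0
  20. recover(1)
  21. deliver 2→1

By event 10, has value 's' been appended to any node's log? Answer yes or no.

1. propose(0,'p'):  nop
2. deliver 0→2:  <2:back v0 p>
3. deliver 2→0:  <0:prim v0 p>
4. deliver 0→1:  <1:back v0 p>
5. deliver 1→0:  nop
6. propose(1,'s'):  nop
7. crash(2):  <2:✗back v0 p>
8. recover(2):  <2:back v0 p>
9. deliver 2→1:  nop
10. propose(0,'z'):  nop

no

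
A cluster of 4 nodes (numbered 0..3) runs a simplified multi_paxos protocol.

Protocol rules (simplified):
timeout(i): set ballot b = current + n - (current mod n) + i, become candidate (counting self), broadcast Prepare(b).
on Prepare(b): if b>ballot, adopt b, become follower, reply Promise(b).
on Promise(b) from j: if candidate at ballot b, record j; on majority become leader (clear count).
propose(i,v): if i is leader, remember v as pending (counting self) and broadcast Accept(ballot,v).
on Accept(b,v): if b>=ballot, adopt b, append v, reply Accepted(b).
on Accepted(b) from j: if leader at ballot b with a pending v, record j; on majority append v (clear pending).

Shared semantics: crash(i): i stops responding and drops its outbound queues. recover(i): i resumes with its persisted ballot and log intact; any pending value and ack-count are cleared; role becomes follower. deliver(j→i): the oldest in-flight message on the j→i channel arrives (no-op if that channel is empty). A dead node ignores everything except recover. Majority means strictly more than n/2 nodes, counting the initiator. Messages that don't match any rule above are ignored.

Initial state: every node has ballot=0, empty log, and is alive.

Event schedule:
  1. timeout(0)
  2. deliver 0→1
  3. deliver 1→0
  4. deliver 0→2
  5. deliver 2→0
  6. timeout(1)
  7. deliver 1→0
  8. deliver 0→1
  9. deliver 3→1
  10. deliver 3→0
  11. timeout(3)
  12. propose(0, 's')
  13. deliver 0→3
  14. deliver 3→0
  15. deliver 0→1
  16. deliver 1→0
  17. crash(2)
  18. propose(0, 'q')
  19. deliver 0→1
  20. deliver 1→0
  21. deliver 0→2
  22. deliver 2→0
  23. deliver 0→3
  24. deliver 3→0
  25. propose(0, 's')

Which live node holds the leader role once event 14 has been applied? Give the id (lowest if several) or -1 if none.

-1

1. timeout(0):  <0:cand b4 ->
2. deliver 0→1:  <1:foll b4 ->
3. deliver 1→0:  nop
4. deliver 0→2:  <2:foll b4 ->
5. deliver 2→0:  <0:lead b4 ->
6. timeout(1):  <1:cand b9 ->
7. deliver 1→0:  <0:foll b9 ->
8. deliver 0→1:  nop
9. deliver 3→1:  nop
10. deliver 3→0:  nop
11. timeout(3):  <3:cand b7 ->
12. propose(0,'s'):  nop
13. deliver 0→3:  nop
14. deliver 3→0:  nop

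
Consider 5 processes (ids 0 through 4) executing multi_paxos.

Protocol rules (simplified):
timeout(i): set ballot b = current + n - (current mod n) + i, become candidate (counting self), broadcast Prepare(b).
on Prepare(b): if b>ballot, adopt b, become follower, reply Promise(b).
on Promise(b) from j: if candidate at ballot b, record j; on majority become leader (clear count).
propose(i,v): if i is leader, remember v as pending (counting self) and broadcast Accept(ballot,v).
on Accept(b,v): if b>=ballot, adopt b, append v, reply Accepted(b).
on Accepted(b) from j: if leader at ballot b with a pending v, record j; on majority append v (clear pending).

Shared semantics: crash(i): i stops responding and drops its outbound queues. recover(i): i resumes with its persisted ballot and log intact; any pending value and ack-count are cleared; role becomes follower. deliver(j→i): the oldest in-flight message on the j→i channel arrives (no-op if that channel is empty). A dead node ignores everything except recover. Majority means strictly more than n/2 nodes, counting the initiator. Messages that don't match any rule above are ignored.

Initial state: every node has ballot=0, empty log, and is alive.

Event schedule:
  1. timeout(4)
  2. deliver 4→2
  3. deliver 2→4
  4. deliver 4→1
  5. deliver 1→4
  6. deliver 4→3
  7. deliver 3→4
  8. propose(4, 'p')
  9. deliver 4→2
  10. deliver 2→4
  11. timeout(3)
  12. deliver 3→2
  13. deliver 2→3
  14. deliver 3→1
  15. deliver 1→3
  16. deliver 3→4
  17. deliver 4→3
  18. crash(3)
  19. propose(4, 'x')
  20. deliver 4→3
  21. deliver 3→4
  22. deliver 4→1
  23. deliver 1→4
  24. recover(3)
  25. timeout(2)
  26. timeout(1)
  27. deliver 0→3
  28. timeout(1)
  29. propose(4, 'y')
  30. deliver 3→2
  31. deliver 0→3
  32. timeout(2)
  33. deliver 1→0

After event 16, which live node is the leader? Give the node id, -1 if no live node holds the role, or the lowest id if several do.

3

[1] timeout(4) → N4(cand b9 [-])
[2] deliver 4→2 → N2(foll b9 [-])
[3] deliver 2→4 → ∅
[4] deliver 4→1 → N1(foll b9 [-])
[5] deliver 1→4 → N4(lead b9 [-])
[6] deliver 4→3 → N3(foll b9 [-])
[7] deliver 3→4 → ∅
[8] propose(4,'p') → ∅
[9] deliver 4→2 → N2(foll b9 [p])
[10] deliver 2→4 → ∅
[11] timeout(3) → N3(cand b13 [-])
[12] deliver 3→2 → N2(foll b13 [p])
[13] deliver 2→3 → ∅
[14] deliver 3→1 → N1(foll b13 [-])
[15] deliver 1→3 → N3(lead b13 [-])
[16] deliver 3→4 → N4(foll b13 [-])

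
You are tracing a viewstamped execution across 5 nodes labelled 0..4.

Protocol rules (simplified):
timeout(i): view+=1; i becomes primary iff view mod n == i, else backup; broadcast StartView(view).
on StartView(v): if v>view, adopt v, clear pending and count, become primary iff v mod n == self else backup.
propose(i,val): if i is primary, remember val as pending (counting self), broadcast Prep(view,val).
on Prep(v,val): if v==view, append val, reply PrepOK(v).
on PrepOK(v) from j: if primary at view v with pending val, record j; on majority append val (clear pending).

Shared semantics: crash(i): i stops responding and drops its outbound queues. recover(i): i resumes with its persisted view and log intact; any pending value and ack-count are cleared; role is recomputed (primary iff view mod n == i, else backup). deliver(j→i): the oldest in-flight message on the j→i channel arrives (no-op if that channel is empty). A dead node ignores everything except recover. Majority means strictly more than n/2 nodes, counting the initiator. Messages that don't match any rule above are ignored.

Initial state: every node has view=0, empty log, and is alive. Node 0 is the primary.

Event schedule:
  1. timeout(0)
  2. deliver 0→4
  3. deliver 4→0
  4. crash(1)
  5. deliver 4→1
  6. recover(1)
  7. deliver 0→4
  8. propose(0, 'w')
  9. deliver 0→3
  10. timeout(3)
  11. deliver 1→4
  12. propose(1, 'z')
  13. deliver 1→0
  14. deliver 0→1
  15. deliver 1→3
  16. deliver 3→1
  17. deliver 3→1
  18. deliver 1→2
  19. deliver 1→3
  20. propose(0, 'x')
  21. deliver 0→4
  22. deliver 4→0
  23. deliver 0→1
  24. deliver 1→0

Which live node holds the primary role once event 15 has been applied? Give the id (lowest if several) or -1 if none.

1

[1] timeout(0) → N0(back v1 [-])
[2] deliver 0→4 → N4(back v1 [-])
[3] deliver 4→0 → ∅
[4] crash(1) → N1(✗back v0 [-])
[5] deliver 4→1 → ∅
[6] recover(1) → N1(back v0 [-])
[7] deliver 0→4 → ∅
[8] propose(0,'w') → ∅
[9] deliver 0→3 → N3(back v1 [-])
[10] timeout(3) → N3(back v2 [-])
[11] deliver 1→4 → ∅
[12] propose(1,'z') → ∅
[13] deliver 1→0 → ∅
[14] deliver 0→1 → N1(prim v1 [-])
[15] deliver 1→3 → ∅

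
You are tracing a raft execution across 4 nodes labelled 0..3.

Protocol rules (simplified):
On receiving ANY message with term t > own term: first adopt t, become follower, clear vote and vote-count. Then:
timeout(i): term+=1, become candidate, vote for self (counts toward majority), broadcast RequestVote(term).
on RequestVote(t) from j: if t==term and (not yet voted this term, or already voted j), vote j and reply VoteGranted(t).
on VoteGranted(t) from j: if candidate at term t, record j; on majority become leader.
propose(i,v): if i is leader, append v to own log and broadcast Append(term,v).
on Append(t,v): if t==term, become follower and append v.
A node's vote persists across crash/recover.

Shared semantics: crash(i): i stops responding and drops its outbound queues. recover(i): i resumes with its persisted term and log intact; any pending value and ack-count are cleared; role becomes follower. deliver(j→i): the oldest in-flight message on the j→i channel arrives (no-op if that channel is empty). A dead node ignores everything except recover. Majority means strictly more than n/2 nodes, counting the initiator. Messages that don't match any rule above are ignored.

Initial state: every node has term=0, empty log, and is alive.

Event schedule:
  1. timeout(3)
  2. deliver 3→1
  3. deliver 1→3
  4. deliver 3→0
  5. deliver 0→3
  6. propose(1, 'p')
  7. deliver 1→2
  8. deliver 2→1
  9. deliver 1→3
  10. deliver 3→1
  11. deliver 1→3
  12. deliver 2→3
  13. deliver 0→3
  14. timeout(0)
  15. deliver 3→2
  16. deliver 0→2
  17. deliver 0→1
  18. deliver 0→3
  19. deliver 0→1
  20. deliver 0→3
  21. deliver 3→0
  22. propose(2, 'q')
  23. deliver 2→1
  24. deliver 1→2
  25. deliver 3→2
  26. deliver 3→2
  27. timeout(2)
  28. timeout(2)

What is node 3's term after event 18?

e1 timeout(3): 3[cand,t=1,-]
e2 deliver 3→1: 1[foll,t=1,-]
e3 deliver 1→3: ·
e4 deliver 3→0: 0[foll,t=1,-]
e5 deliver 0→3: 3[lead,t=1,-]
e6 propose(1,'p'): ·
e7 deliver 1→2: ·
e8 deliver 2→1: ·
e9 deliver 1→3: ·
e10 deliver 3→1: ·
e11 deliver 1→3: ·
e12 deliver 2→3: ·
e13 deliver 0→3: ·
e14 timeout(0): 0[cand,t=2,-]
e15 deliver 3→2: 2[foll,t=1,-]
e16 deliver 0→2: 2[foll,t=2,-]
e17 deliver 0→1: 1[foll,t=2,-]
e18 deliver 0→3: 3[foll,t=2,-]

2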